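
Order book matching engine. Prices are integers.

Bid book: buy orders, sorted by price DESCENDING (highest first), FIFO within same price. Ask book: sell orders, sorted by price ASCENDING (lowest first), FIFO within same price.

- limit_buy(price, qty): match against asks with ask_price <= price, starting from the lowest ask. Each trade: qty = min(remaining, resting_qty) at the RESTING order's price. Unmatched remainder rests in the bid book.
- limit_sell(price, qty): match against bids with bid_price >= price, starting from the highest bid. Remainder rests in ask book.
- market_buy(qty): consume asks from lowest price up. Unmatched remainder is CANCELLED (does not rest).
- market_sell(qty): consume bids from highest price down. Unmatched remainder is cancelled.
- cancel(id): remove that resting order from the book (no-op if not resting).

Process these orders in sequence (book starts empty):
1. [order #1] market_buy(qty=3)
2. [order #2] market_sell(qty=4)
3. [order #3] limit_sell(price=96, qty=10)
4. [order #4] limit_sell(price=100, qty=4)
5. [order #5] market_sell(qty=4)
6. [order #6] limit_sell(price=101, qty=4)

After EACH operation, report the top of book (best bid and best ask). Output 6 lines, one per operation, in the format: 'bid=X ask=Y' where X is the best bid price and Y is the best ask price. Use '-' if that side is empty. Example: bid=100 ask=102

Answer: bid=- ask=-
bid=- ask=-
bid=- ask=96
bid=- ask=96
bid=- ask=96
bid=- ask=96

Derivation:
After op 1 [order #1] market_buy(qty=3): fills=none; bids=[-] asks=[-]
After op 2 [order #2] market_sell(qty=4): fills=none; bids=[-] asks=[-]
After op 3 [order #3] limit_sell(price=96, qty=10): fills=none; bids=[-] asks=[#3:10@96]
After op 4 [order #4] limit_sell(price=100, qty=4): fills=none; bids=[-] asks=[#3:10@96 #4:4@100]
After op 5 [order #5] market_sell(qty=4): fills=none; bids=[-] asks=[#3:10@96 #4:4@100]
After op 6 [order #6] limit_sell(price=101, qty=4): fills=none; bids=[-] asks=[#3:10@96 #4:4@100 #6:4@101]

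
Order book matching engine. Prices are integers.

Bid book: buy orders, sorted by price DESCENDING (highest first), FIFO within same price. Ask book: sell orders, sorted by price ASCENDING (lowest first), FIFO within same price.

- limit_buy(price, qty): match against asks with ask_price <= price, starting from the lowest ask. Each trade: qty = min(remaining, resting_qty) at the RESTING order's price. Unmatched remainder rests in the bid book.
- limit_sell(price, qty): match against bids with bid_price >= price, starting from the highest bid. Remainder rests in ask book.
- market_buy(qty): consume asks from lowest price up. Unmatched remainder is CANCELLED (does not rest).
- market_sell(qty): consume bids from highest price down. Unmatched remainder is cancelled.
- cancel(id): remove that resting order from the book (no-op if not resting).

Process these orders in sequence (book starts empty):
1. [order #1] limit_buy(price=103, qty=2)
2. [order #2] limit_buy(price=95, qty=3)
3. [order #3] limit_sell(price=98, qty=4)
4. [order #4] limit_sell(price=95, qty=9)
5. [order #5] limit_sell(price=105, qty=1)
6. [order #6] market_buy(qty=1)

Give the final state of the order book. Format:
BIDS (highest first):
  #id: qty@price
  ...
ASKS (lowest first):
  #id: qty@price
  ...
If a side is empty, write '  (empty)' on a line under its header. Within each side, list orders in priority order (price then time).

Answer: BIDS (highest first):
  (empty)
ASKS (lowest first):
  #4: 5@95
  #3: 2@98
  #5: 1@105

Derivation:
After op 1 [order #1] limit_buy(price=103, qty=2): fills=none; bids=[#1:2@103] asks=[-]
After op 2 [order #2] limit_buy(price=95, qty=3): fills=none; bids=[#1:2@103 #2:3@95] asks=[-]
After op 3 [order #3] limit_sell(price=98, qty=4): fills=#1x#3:2@103; bids=[#2:3@95] asks=[#3:2@98]
After op 4 [order #4] limit_sell(price=95, qty=9): fills=#2x#4:3@95; bids=[-] asks=[#4:6@95 #3:2@98]
After op 5 [order #5] limit_sell(price=105, qty=1): fills=none; bids=[-] asks=[#4:6@95 #3:2@98 #5:1@105]
After op 6 [order #6] market_buy(qty=1): fills=#6x#4:1@95; bids=[-] asks=[#4:5@95 #3:2@98 #5:1@105]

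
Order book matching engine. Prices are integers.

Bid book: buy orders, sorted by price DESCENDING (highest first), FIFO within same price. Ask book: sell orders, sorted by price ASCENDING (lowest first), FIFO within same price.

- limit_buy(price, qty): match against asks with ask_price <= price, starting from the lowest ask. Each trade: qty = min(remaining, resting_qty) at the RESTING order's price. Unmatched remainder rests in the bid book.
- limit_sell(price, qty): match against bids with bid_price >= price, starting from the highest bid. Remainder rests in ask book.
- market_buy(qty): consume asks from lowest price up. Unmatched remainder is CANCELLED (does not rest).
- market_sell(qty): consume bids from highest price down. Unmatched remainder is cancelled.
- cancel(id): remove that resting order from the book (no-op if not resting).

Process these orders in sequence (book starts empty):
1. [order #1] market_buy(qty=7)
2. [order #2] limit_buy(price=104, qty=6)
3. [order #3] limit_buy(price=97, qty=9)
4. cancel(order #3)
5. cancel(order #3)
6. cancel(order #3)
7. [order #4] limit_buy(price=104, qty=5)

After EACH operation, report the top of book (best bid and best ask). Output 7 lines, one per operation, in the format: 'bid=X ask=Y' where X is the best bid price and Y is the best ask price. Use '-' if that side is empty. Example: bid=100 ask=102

After op 1 [order #1] market_buy(qty=7): fills=none; bids=[-] asks=[-]
After op 2 [order #2] limit_buy(price=104, qty=6): fills=none; bids=[#2:6@104] asks=[-]
After op 3 [order #3] limit_buy(price=97, qty=9): fills=none; bids=[#2:6@104 #3:9@97] asks=[-]
After op 4 cancel(order #3): fills=none; bids=[#2:6@104] asks=[-]
After op 5 cancel(order #3): fills=none; bids=[#2:6@104] asks=[-]
After op 6 cancel(order #3): fills=none; bids=[#2:6@104] asks=[-]
After op 7 [order #4] limit_buy(price=104, qty=5): fills=none; bids=[#2:6@104 #4:5@104] asks=[-]

Answer: bid=- ask=-
bid=104 ask=-
bid=104 ask=-
bid=104 ask=-
bid=104 ask=-
bid=104 ask=-
bid=104 ask=-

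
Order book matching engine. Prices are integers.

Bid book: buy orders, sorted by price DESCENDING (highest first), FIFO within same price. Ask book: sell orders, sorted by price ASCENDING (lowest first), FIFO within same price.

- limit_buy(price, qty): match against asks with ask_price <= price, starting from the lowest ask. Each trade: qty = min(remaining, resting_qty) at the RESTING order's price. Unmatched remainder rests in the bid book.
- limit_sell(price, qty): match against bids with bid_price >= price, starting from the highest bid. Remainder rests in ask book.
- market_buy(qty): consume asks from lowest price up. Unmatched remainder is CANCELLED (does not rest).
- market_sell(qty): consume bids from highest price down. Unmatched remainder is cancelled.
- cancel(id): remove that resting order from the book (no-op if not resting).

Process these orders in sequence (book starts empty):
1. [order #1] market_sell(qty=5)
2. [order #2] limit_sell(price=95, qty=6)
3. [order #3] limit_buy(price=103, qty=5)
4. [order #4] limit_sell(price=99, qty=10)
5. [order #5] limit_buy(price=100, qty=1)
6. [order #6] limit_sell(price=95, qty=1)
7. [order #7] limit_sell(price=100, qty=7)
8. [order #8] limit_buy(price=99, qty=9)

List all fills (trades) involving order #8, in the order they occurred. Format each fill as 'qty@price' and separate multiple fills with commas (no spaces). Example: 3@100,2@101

After op 1 [order #1] market_sell(qty=5): fills=none; bids=[-] asks=[-]
After op 2 [order #2] limit_sell(price=95, qty=6): fills=none; bids=[-] asks=[#2:6@95]
After op 3 [order #3] limit_buy(price=103, qty=5): fills=#3x#2:5@95; bids=[-] asks=[#2:1@95]
After op 4 [order #4] limit_sell(price=99, qty=10): fills=none; bids=[-] asks=[#2:1@95 #4:10@99]
After op 5 [order #5] limit_buy(price=100, qty=1): fills=#5x#2:1@95; bids=[-] asks=[#4:10@99]
After op 6 [order #6] limit_sell(price=95, qty=1): fills=none; bids=[-] asks=[#6:1@95 #4:10@99]
After op 7 [order #7] limit_sell(price=100, qty=7): fills=none; bids=[-] asks=[#6:1@95 #4:10@99 #7:7@100]
After op 8 [order #8] limit_buy(price=99, qty=9): fills=#8x#6:1@95 #8x#4:8@99; bids=[-] asks=[#4:2@99 #7:7@100]

Answer: 1@95,8@99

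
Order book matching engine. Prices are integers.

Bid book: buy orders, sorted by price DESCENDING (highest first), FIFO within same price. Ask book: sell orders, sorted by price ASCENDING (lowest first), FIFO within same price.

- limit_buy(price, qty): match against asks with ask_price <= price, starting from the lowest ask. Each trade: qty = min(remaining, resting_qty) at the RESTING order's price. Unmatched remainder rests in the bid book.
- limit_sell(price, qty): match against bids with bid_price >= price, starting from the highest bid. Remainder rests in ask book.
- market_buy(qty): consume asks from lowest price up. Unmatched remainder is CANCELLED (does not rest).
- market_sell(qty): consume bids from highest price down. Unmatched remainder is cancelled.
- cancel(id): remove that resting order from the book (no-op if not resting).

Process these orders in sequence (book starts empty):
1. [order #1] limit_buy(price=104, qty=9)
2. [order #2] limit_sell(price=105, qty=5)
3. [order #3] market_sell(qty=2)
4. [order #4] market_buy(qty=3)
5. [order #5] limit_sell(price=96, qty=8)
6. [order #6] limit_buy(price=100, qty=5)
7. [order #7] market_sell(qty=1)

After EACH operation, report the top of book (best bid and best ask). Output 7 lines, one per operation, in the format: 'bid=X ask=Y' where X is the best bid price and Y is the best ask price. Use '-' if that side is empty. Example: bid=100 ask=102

Answer: bid=104 ask=-
bid=104 ask=105
bid=104 ask=105
bid=104 ask=105
bid=- ask=96
bid=100 ask=105
bid=100 ask=105

Derivation:
After op 1 [order #1] limit_buy(price=104, qty=9): fills=none; bids=[#1:9@104] asks=[-]
After op 2 [order #2] limit_sell(price=105, qty=5): fills=none; bids=[#1:9@104] asks=[#2:5@105]
After op 3 [order #3] market_sell(qty=2): fills=#1x#3:2@104; bids=[#1:7@104] asks=[#2:5@105]
After op 4 [order #4] market_buy(qty=3): fills=#4x#2:3@105; bids=[#1:7@104] asks=[#2:2@105]
After op 5 [order #5] limit_sell(price=96, qty=8): fills=#1x#5:7@104; bids=[-] asks=[#5:1@96 #2:2@105]
After op 6 [order #6] limit_buy(price=100, qty=5): fills=#6x#5:1@96; bids=[#6:4@100] asks=[#2:2@105]
After op 7 [order #7] market_sell(qty=1): fills=#6x#7:1@100; bids=[#6:3@100] asks=[#2:2@105]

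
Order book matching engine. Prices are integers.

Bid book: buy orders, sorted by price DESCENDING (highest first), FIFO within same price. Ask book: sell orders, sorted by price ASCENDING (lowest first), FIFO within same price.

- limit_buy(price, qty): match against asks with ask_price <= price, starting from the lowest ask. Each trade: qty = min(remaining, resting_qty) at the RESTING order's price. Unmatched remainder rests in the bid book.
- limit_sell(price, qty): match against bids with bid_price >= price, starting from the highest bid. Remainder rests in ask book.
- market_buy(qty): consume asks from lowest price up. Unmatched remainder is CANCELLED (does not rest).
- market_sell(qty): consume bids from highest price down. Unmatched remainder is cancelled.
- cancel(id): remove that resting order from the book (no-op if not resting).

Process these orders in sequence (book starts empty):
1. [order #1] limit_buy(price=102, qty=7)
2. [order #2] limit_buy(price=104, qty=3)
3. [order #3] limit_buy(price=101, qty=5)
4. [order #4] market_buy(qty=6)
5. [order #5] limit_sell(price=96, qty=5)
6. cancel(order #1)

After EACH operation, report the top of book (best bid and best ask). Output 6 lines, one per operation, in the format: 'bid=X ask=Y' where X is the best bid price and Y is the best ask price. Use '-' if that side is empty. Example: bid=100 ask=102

Answer: bid=102 ask=-
bid=104 ask=-
bid=104 ask=-
bid=104 ask=-
bid=102 ask=-
bid=101 ask=-

Derivation:
After op 1 [order #1] limit_buy(price=102, qty=7): fills=none; bids=[#1:7@102] asks=[-]
After op 2 [order #2] limit_buy(price=104, qty=3): fills=none; bids=[#2:3@104 #1:7@102] asks=[-]
After op 3 [order #3] limit_buy(price=101, qty=5): fills=none; bids=[#2:3@104 #1:7@102 #3:5@101] asks=[-]
After op 4 [order #4] market_buy(qty=6): fills=none; bids=[#2:3@104 #1:7@102 #3:5@101] asks=[-]
After op 5 [order #5] limit_sell(price=96, qty=5): fills=#2x#5:3@104 #1x#5:2@102; bids=[#1:5@102 #3:5@101] asks=[-]
After op 6 cancel(order #1): fills=none; bids=[#3:5@101] asks=[-]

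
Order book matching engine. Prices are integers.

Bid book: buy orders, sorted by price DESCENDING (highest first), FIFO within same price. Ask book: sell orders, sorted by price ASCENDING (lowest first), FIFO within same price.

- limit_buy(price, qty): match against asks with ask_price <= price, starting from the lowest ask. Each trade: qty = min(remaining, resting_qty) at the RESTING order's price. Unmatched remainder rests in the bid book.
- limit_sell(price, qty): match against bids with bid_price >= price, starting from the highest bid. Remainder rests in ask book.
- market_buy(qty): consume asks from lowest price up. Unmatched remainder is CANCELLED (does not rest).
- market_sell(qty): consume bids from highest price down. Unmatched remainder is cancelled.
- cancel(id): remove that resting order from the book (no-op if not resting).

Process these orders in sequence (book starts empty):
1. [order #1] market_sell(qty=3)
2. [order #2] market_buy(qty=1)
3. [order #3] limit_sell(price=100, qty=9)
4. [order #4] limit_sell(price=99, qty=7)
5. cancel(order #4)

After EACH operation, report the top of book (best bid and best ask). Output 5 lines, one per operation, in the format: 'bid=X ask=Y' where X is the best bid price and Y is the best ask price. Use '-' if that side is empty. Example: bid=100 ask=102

Answer: bid=- ask=-
bid=- ask=-
bid=- ask=100
bid=- ask=99
bid=- ask=100

Derivation:
After op 1 [order #1] market_sell(qty=3): fills=none; bids=[-] asks=[-]
After op 2 [order #2] market_buy(qty=1): fills=none; bids=[-] asks=[-]
After op 3 [order #3] limit_sell(price=100, qty=9): fills=none; bids=[-] asks=[#3:9@100]
After op 4 [order #4] limit_sell(price=99, qty=7): fills=none; bids=[-] asks=[#4:7@99 #3:9@100]
After op 5 cancel(order #4): fills=none; bids=[-] asks=[#3:9@100]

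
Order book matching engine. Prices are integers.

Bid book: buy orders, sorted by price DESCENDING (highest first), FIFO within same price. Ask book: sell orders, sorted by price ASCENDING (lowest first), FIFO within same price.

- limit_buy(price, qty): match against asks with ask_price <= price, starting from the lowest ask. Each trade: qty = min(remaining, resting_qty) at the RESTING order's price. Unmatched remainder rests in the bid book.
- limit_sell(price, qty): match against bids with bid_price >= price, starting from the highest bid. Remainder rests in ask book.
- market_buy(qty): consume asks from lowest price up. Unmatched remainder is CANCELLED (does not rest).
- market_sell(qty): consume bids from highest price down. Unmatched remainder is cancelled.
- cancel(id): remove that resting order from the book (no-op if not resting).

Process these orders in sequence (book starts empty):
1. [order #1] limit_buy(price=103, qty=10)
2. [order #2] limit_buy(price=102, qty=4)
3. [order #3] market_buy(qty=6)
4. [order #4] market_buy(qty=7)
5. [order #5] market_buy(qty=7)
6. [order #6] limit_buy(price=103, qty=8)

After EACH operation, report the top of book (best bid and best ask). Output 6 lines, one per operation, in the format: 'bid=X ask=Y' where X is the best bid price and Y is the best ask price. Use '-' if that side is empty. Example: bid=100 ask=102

Answer: bid=103 ask=-
bid=103 ask=-
bid=103 ask=-
bid=103 ask=-
bid=103 ask=-
bid=103 ask=-

Derivation:
After op 1 [order #1] limit_buy(price=103, qty=10): fills=none; bids=[#1:10@103] asks=[-]
After op 2 [order #2] limit_buy(price=102, qty=4): fills=none; bids=[#1:10@103 #2:4@102] asks=[-]
After op 3 [order #3] market_buy(qty=6): fills=none; bids=[#1:10@103 #2:4@102] asks=[-]
After op 4 [order #4] market_buy(qty=7): fills=none; bids=[#1:10@103 #2:4@102] asks=[-]
After op 5 [order #5] market_buy(qty=7): fills=none; bids=[#1:10@103 #2:4@102] asks=[-]
After op 6 [order #6] limit_buy(price=103, qty=8): fills=none; bids=[#1:10@103 #6:8@103 #2:4@102] asks=[-]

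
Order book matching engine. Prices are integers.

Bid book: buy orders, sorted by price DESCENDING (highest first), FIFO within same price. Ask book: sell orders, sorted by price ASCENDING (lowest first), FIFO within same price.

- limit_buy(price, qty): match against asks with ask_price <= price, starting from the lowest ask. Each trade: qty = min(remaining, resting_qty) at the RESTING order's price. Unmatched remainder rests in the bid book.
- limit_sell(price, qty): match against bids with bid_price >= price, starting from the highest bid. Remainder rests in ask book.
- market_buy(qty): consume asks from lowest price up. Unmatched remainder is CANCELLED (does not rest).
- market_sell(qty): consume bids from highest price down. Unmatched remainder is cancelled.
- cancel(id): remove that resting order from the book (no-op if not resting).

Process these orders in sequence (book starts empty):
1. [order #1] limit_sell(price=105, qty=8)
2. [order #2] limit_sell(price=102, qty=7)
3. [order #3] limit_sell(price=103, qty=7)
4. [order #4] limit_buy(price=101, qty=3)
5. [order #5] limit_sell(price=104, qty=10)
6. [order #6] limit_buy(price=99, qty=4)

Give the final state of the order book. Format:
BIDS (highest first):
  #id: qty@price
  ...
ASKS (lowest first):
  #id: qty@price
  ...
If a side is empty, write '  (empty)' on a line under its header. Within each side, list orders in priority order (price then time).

After op 1 [order #1] limit_sell(price=105, qty=8): fills=none; bids=[-] asks=[#1:8@105]
After op 2 [order #2] limit_sell(price=102, qty=7): fills=none; bids=[-] asks=[#2:7@102 #1:8@105]
After op 3 [order #3] limit_sell(price=103, qty=7): fills=none; bids=[-] asks=[#2:7@102 #3:7@103 #1:8@105]
After op 4 [order #4] limit_buy(price=101, qty=3): fills=none; bids=[#4:3@101] asks=[#2:7@102 #3:7@103 #1:8@105]
After op 5 [order #5] limit_sell(price=104, qty=10): fills=none; bids=[#4:3@101] asks=[#2:7@102 #3:7@103 #5:10@104 #1:8@105]
After op 6 [order #6] limit_buy(price=99, qty=4): fills=none; bids=[#4:3@101 #6:4@99] asks=[#2:7@102 #3:7@103 #5:10@104 #1:8@105]

Answer: BIDS (highest first):
  #4: 3@101
  #6: 4@99
ASKS (lowest first):
  #2: 7@102
  #3: 7@103
  #5: 10@104
  #1: 8@105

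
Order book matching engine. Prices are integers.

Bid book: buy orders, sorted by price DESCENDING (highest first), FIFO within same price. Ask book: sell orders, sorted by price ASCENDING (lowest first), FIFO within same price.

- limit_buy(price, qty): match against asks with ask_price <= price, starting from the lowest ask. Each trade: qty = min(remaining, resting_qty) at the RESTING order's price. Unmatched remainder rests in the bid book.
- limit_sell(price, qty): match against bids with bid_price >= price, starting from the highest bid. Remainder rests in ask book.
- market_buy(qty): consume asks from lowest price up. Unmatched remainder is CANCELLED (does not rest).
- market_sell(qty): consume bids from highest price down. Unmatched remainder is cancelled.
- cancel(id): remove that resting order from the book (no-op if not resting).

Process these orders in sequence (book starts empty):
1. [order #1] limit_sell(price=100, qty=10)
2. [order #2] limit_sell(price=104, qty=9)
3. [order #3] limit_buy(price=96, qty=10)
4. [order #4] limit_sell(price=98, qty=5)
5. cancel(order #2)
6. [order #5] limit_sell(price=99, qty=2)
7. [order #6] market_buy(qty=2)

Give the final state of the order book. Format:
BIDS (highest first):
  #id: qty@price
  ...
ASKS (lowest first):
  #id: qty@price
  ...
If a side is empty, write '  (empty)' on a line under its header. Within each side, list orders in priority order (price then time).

After op 1 [order #1] limit_sell(price=100, qty=10): fills=none; bids=[-] asks=[#1:10@100]
After op 2 [order #2] limit_sell(price=104, qty=9): fills=none; bids=[-] asks=[#1:10@100 #2:9@104]
After op 3 [order #3] limit_buy(price=96, qty=10): fills=none; bids=[#3:10@96] asks=[#1:10@100 #2:9@104]
After op 4 [order #4] limit_sell(price=98, qty=5): fills=none; bids=[#3:10@96] asks=[#4:5@98 #1:10@100 #2:9@104]
After op 5 cancel(order #2): fills=none; bids=[#3:10@96] asks=[#4:5@98 #1:10@100]
After op 6 [order #5] limit_sell(price=99, qty=2): fills=none; bids=[#3:10@96] asks=[#4:5@98 #5:2@99 #1:10@100]
After op 7 [order #6] market_buy(qty=2): fills=#6x#4:2@98; bids=[#3:10@96] asks=[#4:3@98 #5:2@99 #1:10@100]

Answer: BIDS (highest first):
  #3: 10@96
ASKS (lowest first):
  #4: 3@98
  #5: 2@99
  #1: 10@100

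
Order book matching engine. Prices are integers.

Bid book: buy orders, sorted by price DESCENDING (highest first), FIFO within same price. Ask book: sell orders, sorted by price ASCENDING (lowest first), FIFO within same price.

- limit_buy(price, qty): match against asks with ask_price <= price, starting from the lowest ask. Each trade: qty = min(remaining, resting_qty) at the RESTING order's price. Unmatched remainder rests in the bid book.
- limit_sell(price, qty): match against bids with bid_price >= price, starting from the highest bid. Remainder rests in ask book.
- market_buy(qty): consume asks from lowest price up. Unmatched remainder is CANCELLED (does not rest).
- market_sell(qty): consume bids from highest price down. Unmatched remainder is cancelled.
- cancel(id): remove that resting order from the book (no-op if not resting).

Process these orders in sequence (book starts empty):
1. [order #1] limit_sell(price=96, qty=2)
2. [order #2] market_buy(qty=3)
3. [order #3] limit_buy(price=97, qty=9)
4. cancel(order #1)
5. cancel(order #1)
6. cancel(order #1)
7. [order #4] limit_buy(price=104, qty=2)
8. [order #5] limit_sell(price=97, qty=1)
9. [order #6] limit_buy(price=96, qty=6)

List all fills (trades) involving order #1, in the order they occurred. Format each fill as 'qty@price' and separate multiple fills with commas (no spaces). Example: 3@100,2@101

After op 1 [order #1] limit_sell(price=96, qty=2): fills=none; bids=[-] asks=[#1:2@96]
After op 2 [order #2] market_buy(qty=3): fills=#2x#1:2@96; bids=[-] asks=[-]
After op 3 [order #3] limit_buy(price=97, qty=9): fills=none; bids=[#3:9@97] asks=[-]
After op 4 cancel(order #1): fills=none; bids=[#3:9@97] asks=[-]
After op 5 cancel(order #1): fills=none; bids=[#3:9@97] asks=[-]
After op 6 cancel(order #1): fills=none; bids=[#3:9@97] asks=[-]
After op 7 [order #4] limit_buy(price=104, qty=2): fills=none; bids=[#4:2@104 #3:9@97] asks=[-]
After op 8 [order #5] limit_sell(price=97, qty=1): fills=#4x#5:1@104; bids=[#4:1@104 #3:9@97] asks=[-]
After op 9 [order #6] limit_buy(price=96, qty=6): fills=none; bids=[#4:1@104 #3:9@97 #6:6@96] asks=[-]

Answer: 2@96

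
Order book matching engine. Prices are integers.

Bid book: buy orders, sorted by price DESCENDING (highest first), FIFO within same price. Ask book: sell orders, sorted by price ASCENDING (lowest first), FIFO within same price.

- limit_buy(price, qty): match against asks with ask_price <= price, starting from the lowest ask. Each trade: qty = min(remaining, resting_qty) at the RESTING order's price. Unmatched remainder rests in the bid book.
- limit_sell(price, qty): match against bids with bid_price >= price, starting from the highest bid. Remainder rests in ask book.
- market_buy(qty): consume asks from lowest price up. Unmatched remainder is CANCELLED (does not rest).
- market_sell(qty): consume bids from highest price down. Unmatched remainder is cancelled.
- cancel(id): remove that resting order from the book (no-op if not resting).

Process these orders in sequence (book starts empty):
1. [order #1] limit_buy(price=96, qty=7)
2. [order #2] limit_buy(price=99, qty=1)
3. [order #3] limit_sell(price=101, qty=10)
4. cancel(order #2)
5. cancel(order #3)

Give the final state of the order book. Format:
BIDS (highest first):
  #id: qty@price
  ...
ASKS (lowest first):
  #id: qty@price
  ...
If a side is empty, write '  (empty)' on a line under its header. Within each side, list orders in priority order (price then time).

Answer: BIDS (highest first):
  #1: 7@96
ASKS (lowest first):
  (empty)

Derivation:
After op 1 [order #1] limit_buy(price=96, qty=7): fills=none; bids=[#1:7@96] asks=[-]
After op 2 [order #2] limit_buy(price=99, qty=1): fills=none; bids=[#2:1@99 #1:7@96] asks=[-]
After op 3 [order #3] limit_sell(price=101, qty=10): fills=none; bids=[#2:1@99 #1:7@96] asks=[#3:10@101]
After op 4 cancel(order #2): fills=none; bids=[#1:7@96] asks=[#3:10@101]
After op 5 cancel(order #3): fills=none; bids=[#1:7@96] asks=[-]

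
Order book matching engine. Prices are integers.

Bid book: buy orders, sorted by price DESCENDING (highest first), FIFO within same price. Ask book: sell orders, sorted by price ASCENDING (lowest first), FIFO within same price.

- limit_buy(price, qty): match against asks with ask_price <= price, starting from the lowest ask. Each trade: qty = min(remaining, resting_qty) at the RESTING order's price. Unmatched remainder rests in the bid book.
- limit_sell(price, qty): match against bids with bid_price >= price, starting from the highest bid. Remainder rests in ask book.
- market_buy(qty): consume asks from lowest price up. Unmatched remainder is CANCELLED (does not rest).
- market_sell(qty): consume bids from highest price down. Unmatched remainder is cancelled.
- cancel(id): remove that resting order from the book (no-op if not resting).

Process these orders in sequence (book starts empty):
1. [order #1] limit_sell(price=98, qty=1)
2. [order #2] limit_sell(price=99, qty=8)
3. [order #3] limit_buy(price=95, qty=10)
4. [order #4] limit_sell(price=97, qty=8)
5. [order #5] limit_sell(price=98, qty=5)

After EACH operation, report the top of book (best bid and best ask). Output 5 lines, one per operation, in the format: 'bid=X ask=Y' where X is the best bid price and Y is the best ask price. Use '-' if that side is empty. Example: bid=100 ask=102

After op 1 [order #1] limit_sell(price=98, qty=1): fills=none; bids=[-] asks=[#1:1@98]
After op 2 [order #2] limit_sell(price=99, qty=8): fills=none; bids=[-] asks=[#1:1@98 #2:8@99]
After op 3 [order #3] limit_buy(price=95, qty=10): fills=none; bids=[#3:10@95] asks=[#1:1@98 #2:8@99]
After op 4 [order #4] limit_sell(price=97, qty=8): fills=none; bids=[#3:10@95] asks=[#4:8@97 #1:1@98 #2:8@99]
After op 5 [order #5] limit_sell(price=98, qty=5): fills=none; bids=[#3:10@95] asks=[#4:8@97 #1:1@98 #5:5@98 #2:8@99]

Answer: bid=- ask=98
bid=- ask=98
bid=95 ask=98
bid=95 ask=97
bid=95 ask=97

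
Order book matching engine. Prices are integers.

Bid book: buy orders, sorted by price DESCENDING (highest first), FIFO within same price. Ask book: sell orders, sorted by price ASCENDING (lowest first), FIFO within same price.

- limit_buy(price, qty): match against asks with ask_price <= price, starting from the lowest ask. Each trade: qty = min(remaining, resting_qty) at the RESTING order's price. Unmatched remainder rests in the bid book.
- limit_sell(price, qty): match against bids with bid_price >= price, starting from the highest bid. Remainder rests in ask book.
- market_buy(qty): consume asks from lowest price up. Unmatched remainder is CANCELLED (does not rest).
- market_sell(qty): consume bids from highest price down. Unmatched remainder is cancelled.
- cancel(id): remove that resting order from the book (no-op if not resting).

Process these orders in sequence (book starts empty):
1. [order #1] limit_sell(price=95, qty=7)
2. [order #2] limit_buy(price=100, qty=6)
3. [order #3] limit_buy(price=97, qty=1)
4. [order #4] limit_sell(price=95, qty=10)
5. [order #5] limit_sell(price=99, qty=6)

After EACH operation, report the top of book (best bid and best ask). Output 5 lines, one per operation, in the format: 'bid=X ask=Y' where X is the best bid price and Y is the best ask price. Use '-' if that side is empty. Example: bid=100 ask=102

After op 1 [order #1] limit_sell(price=95, qty=7): fills=none; bids=[-] asks=[#1:7@95]
After op 2 [order #2] limit_buy(price=100, qty=6): fills=#2x#1:6@95; bids=[-] asks=[#1:1@95]
After op 3 [order #3] limit_buy(price=97, qty=1): fills=#3x#1:1@95; bids=[-] asks=[-]
After op 4 [order #4] limit_sell(price=95, qty=10): fills=none; bids=[-] asks=[#4:10@95]
After op 5 [order #5] limit_sell(price=99, qty=6): fills=none; bids=[-] asks=[#4:10@95 #5:6@99]

Answer: bid=- ask=95
bid=- ask=95
bid=- ask=-
bid=- ask=95
bid=- ask=95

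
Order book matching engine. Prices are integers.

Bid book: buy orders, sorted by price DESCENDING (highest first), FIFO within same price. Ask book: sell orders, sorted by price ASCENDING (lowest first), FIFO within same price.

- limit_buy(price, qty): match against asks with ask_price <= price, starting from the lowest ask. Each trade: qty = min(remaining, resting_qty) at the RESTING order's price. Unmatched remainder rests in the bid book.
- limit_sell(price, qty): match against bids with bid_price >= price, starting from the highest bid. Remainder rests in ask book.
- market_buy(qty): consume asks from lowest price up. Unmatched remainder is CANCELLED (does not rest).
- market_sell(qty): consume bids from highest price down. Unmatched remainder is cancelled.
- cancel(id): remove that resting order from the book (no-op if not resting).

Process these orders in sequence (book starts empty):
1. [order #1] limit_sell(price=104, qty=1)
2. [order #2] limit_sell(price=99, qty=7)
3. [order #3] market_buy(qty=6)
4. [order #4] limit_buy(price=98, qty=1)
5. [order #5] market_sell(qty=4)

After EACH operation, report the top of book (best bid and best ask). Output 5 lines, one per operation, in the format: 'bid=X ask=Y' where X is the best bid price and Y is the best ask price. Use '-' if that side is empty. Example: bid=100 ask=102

After op 1 [order #1] limit_sell(price=104, qty=1): fills=none; bids=[-] asks=[#1:1@104]
After op 2 [order #2] limit_sell(price=99, qty=7): fills=none; bids=[-] asks=[#2:7@99 #1:1@104]
After op 3 [order #3] market_buy(qty=6): fills=#3x#2:6@99; bids=[-] asks=[#2:1@99 #1:1@104]
After op 4 [order #4] limit_buy(price=98, qty=1): fills=none; bids=[#4:1@98] asks=[#2:1@99 #1:1@104]
After op 5 [order #5] market_sell(qty=4): fills=#4x#5:1@98; bids=[-] asks=[#2:1@99 #1:1@104]

Answer: bid=- ask=104
bid=- ask=99
bid=- ask=99
bid=98 ask=99
bid=- ask=99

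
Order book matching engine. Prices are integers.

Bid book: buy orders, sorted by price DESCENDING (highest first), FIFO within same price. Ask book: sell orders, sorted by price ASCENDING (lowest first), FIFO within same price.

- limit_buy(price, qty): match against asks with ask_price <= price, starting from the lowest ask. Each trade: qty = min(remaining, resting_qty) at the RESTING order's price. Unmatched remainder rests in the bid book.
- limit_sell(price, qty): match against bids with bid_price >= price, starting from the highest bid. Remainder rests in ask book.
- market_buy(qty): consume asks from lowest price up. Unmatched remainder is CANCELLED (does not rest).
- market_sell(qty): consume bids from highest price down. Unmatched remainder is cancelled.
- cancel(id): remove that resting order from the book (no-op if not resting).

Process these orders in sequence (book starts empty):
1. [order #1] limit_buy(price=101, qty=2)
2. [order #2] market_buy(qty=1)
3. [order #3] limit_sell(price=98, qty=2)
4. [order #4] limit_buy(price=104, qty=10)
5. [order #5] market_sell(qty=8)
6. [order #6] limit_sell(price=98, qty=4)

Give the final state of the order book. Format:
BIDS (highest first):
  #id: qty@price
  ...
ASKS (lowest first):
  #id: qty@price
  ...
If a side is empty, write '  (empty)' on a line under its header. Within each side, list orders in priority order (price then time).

Answer: BIDS (highest first):
  (empty)
ASKS (lowest first):
  #6: 2@98

Derivation:
After op 1 [order #1] limit_buy(price=101, qty=2): fills=none; bids=[#1:2@101] asks=[-]
After op 2 [order #2] market_buy(qty=1): fills=none; bids=[#1:2@101] asks=[-]
After op 3 [order #3] limit_sell(price=98, qty=2): fills=#1x#3:2@101; bids=[-] asks=[-]
After op 4 [order #4] limit_buy(price=104, qty=10): fills=none; bids=[#4:10@104] asks=[-]
After op 5 [order #5] market_sell(qty=8): fills=#4x#5:8@104; bids=[#4:2@104] asks=[-]
After op 6 [order #6] limit_sell(price=98, qty=4): fills=#4x#6:2@104; bids=[-] asks=[#6:2@98]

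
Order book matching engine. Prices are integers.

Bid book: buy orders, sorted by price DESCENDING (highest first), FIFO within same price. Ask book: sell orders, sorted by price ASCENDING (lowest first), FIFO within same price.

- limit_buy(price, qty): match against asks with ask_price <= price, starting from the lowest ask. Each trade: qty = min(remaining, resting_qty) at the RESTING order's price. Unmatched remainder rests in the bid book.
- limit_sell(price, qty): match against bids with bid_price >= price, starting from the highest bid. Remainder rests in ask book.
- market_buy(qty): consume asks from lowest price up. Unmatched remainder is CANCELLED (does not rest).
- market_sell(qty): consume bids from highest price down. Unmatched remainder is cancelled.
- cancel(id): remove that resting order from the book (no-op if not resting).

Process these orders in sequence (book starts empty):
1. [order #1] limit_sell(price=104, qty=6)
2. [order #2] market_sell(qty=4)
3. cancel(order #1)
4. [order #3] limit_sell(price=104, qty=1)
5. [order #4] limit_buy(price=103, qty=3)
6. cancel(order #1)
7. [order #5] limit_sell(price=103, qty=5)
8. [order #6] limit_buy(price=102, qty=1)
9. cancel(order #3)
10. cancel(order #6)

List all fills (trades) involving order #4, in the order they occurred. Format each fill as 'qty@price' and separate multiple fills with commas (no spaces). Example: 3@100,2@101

Answer: 3@103

Derivation:
After op 1 [order #1] limit_sell(price=104, qty=6): fills=none; bids=[-] asks=[#1:6@104]
After op 2 [order #2] market_sell(qty=4): fills=none; bids=[-] asks=[#1:6@104]
After op 3 cancel(order #1): fills=none; bids=[-] asks=[-]
After op 4 [order #3] limit_sell(price=104, qty=1): fills=none; bids=[-] asks=[#3:1@104]
After op 5 [order #4] limit_buy(price=103, qty=3): fills=none; bids=[#4:3@103] asks=[#3:1@104]
After op 6 cancel(order #1): fills=none; bids=[#4:3@103] asks=[#3:1@104]
After op 7 [order #5] limit_sell(price=103, qty=5): fills=#4x#5:3@103; bids=[-] asks=[#5:2@103 #3:1@104]
After op 8 [order #6] limit_buy(price=102, qty=1): fills=none; bids=[#6:1@102] asks=[#5:2@103 #3:1@104]
After op 9 cancel(order #3): fills=none; bids=[#6:1@102] asks=[#5:2@103]
After op 10 cancel(order #6): fills=none; bids=[-] asks=[#5:2@103]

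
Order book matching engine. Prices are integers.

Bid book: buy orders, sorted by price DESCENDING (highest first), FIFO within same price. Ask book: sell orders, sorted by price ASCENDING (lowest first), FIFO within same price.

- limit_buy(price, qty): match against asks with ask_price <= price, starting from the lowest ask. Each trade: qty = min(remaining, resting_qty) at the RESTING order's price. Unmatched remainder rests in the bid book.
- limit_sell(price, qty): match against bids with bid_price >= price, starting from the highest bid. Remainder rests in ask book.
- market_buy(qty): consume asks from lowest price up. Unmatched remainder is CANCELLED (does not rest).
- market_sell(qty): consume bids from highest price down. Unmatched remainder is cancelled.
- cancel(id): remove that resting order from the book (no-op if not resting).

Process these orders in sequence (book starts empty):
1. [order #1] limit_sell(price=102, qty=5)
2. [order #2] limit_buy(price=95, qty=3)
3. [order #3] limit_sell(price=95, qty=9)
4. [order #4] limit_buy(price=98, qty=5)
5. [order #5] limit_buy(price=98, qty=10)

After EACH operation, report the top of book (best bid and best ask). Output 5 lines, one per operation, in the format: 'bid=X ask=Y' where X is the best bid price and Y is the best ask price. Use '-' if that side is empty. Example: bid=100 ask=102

After op 1 [order #1] limit_sell(price=102, qty=5): fills=none; bids=[-] asks=[#1:5@102]
After op 2 [order #2] limit_buy(price=95, qty=3): fills=none; bids=[#2:3@95] asks=[#1:5@102]
After op 3 [order #3] limit_sell(price=95, qty=9): fills=#2x#3:3@95; bids=[-] asks=[#3:6@95 #1:5@102]
After op 4 [order #4] limit_buy(price=98, qty=5): fills=#4x#3:5@95; bids=[-] asks=[#3:1@95 #1:5@102]
After op 5 [order #5] limit_buy(price=98, qty=10): fills=#5x#3:1@95; bids=[#5:9@98] asks=[#1:5@102]

Answer: bid=- ask=102
bid=95 ask=102
bid=- ask=95
bid=- ask=95
bid=98 ask=102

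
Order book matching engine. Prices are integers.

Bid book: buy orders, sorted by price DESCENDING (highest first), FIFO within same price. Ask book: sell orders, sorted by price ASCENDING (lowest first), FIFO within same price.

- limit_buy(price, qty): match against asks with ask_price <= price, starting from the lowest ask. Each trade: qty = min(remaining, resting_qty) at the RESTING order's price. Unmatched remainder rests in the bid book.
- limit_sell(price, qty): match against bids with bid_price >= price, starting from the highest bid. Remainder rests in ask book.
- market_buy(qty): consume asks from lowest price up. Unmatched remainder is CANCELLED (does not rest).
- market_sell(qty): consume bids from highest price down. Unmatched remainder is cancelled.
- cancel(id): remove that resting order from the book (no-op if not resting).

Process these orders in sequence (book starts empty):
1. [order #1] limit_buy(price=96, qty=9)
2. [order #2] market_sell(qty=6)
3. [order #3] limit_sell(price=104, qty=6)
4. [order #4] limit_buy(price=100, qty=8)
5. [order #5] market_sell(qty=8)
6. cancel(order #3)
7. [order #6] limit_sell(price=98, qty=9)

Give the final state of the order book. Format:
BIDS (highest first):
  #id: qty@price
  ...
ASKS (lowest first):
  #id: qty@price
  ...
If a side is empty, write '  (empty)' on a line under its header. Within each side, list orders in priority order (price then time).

After op 1 [order #1] limit_buy(price=96, qty=9): fills=none; bids=[#1:9@96] asks=[-]
After op 2 [order #2] market_sell(qty=6): fills=#1x#2:6@96; bids=[#1:3@96] asks=[-]
After op 3 [order #3] limit_sell(price=104, qty=6): fills=none; bids=[#1:3@96] asks=[#3:6@104]
After op 4 [order #4] limit_buy(price=100, qty=8): fills=none; bids=[#4:8@100 #1:3@96] asks=[#3:6@104]
After op 5 [order #5] market_sell(qty=8): fills=#4x#5:8@100; bids=[#1:3@96] asks=[#3:6@104]
After op 6 cancel(order #3): fills=none; bids=[#1:3@96] asks=[-]
After op 7 [order #6] limit_sell(price=98, qty=9): fills=none; bids=[#1:3@96] asks=[#6:9@98]

Answer: BIDS (highest first):
  #1: 3@96
ASKS (lowest first):
  #6: 9@98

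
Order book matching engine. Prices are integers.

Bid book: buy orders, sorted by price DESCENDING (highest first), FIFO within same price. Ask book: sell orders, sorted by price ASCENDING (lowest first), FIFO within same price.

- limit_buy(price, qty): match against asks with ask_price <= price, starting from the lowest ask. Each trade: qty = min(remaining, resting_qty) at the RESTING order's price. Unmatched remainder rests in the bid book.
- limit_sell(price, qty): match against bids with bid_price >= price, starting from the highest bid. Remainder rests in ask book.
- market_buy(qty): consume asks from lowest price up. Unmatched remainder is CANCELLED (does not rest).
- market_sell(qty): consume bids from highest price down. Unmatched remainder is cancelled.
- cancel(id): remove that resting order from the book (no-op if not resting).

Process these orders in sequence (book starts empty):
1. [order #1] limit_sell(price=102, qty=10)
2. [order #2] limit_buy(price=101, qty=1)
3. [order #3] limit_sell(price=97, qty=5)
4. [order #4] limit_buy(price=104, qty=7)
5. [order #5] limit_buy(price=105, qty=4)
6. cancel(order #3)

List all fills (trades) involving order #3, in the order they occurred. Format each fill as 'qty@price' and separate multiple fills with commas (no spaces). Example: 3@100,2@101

After op 1 [order #1] limit_sell(price=102, qty=10): fills=none; bids=[-] asks=[#1:10@102]
After op 2 [order #2] limit_buy(price=101, qty=1): fills=none; bids=[#2:1@101] asks=[#1:10@102]
After op 3 [order #3] limit_sell(price=97, qty=5): fills=#2x#3:1@101; bids=[-] asks=[#3:4@97 #1:10@102]
After op 4 [order #4] limit_buy(price=104, qty=7): fills=#4x#3:4@97 #4x#1:3@102; bids=[-] asks=[#1:7@102]
After op 5 [order #5] limit_buy(price=105, qty=4): fills=#5x#1:4@102; bids=[-] asks=[#1:3@102]
After op 6 cancel(order #3): fills=none; bids=[-] asks=[#1:3@102]

Answer: 1@101,4@97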